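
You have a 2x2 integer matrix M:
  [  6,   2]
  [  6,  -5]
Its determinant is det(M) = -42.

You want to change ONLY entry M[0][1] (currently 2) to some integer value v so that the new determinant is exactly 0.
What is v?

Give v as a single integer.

Answer: -5

Derivation:
det is linear in entry M[0][1]: det = old_det + (v - 2) * C_01
Cofactor C_01 = -6
Want det = 0: -42 + (v - 2) * -6 = 0
  (v - 2) = 42 / -6 = -7
  v = 2 + (-7) = -5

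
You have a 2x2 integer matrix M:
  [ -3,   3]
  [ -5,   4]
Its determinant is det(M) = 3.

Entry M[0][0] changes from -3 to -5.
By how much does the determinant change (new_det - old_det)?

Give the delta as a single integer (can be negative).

Cofactor C_00 = 4
Entry delta = -5 - -3 = -2
Det delta = entry_delta * cofactor = -2 * 4 = -8

Answer: -8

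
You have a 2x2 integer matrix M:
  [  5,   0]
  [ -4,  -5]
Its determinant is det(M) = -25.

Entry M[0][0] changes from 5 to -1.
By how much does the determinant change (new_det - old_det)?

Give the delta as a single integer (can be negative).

Answer: 30

Derivation:
Cofactor C_00 = -5
Entry delta = -1 - 5 = -6
Det delta = entry_delta * cofactor = -6 * -5 = 30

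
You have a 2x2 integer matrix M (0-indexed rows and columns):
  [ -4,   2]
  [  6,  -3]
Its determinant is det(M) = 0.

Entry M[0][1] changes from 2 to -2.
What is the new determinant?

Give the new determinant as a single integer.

Answer: 24

Derivation:
det is linear in row 0: changing M[0][1] by delta changes det by delta * cofactor(0,1).
Cofactor C_01 = (-1)^(0+1) * minor(0,1) = -6
Entry delta = -2 - 2 = -4
Det delta = -4 * -6 = 24
New det = 0 + 24 = 24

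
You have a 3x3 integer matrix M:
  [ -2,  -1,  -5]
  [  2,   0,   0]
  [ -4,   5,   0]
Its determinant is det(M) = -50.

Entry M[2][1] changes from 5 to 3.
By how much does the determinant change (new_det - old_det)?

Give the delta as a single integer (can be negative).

Answer: 20

Derivation:
Cofactor C_21 = -10
Entry delta = 3 - 5 = -2
Det delta = entry_delta * cofactor = -2 * -10 = 20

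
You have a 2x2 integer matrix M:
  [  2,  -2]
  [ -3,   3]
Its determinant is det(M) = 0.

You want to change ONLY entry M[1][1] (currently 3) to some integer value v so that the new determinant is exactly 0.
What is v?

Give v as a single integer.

det is linear in entry M[1][1]: det = old_det + (v - 3) * C_11
Cofactor C_11 = 2
Want det = 0: 0 + (v - 3) * 2 = 0
  (v - 3) = 0 / 2 = 0
  v = 3 + (0) = 3

Answer: 3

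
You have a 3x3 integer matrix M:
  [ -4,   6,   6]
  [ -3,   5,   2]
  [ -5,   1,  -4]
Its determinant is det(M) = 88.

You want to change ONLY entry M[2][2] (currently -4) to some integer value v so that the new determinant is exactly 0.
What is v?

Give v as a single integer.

det is linear in entry M[2][2]: det = old_det + (v - -4) * C_22
Cofactor C_22 = -2
Want det = 0: 88 + (v - -4) * -2 = 0
  (v - -4) = -88 / -2 = 44
  v = -4 + (44) = 40

Answer: 40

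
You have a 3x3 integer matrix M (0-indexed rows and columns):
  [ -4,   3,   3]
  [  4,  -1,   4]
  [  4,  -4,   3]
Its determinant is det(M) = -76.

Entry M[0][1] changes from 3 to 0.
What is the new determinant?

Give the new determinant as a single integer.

Answer: -88

Derivation:
det is linear in row 0: changing M[0][1] by delta changes det by delta * cofactor(0,1).
Cofactor C_01 = (-1)^(0+1) * minor(0,1) = 4
Entry delta = 0 - 3 = -3
Det delta = -3 * 4 = -12
New det = -76 + -12 = -88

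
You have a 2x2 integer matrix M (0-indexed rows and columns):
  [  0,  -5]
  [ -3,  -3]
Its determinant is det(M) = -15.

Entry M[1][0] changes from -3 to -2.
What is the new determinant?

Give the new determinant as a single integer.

Answer: -10

Derivation:
det is linear in row 1: changing M[1][0] by delta changes det by delta * cofactor(1,0).
Cofactor C_10 = (-1)^(1+0) * minor(1,0) = 5
Entry delta = -2 - -3 = 1
Det delta = 1 * 5 = 5
New det = -15 + 5 = -10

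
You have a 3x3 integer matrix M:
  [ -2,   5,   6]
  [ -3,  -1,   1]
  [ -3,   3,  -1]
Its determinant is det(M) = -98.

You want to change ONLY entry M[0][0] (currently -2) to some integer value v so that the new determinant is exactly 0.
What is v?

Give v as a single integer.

det is linear in entry M[0][0]: det = old_det + (v - -2) * C_00
Cofactor C_00 = -2
Want det = 0: -98 + (v - -2) * -2 = 0
  (v - -2) = 98 / -2 = -49
  v = -2 + (-49) = -51

Answer: -51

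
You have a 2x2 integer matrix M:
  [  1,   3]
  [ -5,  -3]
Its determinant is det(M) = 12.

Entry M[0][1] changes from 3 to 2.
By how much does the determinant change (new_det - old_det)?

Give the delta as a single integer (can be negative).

Cofactor C_01 = 5
Entry delta = 2 - 3 = -1
Det delta = entry_delta * cofactor = -1 * 5 = -5

Answer: -5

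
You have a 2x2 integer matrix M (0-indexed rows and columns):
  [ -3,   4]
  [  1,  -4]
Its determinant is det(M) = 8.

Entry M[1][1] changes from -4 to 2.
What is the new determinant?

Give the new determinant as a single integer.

det is linear in row 1: changing M[1][1] by delta changes det by delta * cofactor(1,1).
Cofactor C_11 = (-1)^(1+1) * minor(1,1) = -3
Entry delta = 2 - -4 = 6
Det delta = 6 * -3 = -18
New det = 8 + -18 = -10

Answer: -10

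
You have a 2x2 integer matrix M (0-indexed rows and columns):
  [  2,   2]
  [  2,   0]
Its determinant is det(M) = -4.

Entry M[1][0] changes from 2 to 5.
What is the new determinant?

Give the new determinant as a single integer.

Answer: -10

Derivation:
det is linear in row 1: changing M[1][0] by delta changes det by delta * cofactor(1,0).
Cofactor C_10 = (-1)^(1+0) * minor(1,0) = -2
Entry delta = 5 - 2 = 3
Det delta = 3 * -2 = -6
New det = -4 + -6 = -10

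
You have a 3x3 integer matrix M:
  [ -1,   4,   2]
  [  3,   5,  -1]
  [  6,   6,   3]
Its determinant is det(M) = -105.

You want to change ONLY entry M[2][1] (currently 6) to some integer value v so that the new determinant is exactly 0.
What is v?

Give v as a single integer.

det is linear in entry M[2][1]: det = old_det + (v - 6) * C_21
Cofactor C_21 = 5
Want det = 0: -105 + (v - 6) * 5 = 0
  (v - 6) = 105 / 5 = 21
  v = 6 + (21) = 27

Answer: 27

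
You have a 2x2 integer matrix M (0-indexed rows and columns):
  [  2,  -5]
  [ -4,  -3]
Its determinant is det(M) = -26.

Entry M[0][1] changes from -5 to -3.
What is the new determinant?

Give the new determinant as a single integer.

Answer: -18

Derivation:
det is linear in row 0: changing M[0][1] by delta changes det by delta * cofactor(0,1).
Cofactor C_01 = (-1)^(0+1) * minor(0,1) = 4
Entry delta = -3 - -5 = 2
Det delta = 2 * 4 = 8
New det = -26 + 8 = -18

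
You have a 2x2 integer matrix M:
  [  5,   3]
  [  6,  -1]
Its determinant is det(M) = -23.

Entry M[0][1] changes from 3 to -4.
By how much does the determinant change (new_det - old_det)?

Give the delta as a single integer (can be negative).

Cofactor C_01 = -6
Entry delta = -4 - 3 = -7
Det delta = entry_delta * cofactor = -7 * -6 = 42

Answer: 42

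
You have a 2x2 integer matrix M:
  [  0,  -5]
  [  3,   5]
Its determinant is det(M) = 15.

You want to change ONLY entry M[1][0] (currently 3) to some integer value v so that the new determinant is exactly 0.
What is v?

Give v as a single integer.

det is linear in entry M[1][0]: det = old_det + (v - 3) * C_10
Cofactor C_10 = 5
Want det = 0: 15 + (v - 3) * 5 = 0
  (v - 3) = -15 / 5 = -3
  v = 3 + (-3) = 0

Answer: 0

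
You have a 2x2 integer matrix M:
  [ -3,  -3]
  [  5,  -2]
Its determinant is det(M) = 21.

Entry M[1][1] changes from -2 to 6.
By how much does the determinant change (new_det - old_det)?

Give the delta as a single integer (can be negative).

Cofactor C_11 = -3
Entry delta = 6 - -2 = 8
Det delta = entry_delta * cofactor = 8 * -3 = -24

Answer: -24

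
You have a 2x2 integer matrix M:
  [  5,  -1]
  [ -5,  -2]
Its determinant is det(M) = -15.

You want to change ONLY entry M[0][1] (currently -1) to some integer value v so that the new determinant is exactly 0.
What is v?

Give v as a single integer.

Answer: 2

Derivation:
det is linear in entry M[0][1]: det = old_det + (v - -1) * C_01
Cofactor C_01 = 5
Want det = 0: -15 + (v - -1) * 5 = 0
  (v - -1) = 15 / 5 = 3
  v = -1 + (3) = 2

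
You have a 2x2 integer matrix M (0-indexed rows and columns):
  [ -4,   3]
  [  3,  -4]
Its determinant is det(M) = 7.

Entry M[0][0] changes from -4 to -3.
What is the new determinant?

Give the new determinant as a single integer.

det is linear in row 0: changing M[0][0] by delta changes det by delta * cofactor(0,0).
Cofactor C_00 = (-1)^(0+0) * minor(0,0) = -4
Entry delta = -3 - -4 = 1
Det delta = 1 * -4 = -4
New det = 7 + -4 = 3

Answer: 3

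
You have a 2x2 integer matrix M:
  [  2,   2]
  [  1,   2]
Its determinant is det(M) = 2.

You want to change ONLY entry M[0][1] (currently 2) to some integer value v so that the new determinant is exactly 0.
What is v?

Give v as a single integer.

det is linear in entry M[0][1]: det = old_det + (v - 2) * C_01
Cofactor C_01 = -1
Want det = 0: 2 + (v - 2) * -1 = 0
  (v - 2) = -2 / -1 = 2
  v = 2 + (2) = 4

Answer: 4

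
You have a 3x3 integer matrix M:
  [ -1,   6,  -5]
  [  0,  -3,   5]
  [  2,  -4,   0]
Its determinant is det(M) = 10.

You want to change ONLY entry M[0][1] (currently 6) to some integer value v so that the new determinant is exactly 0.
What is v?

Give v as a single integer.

det is linear in entry M[0][1]: det = old_det + (v - 6) * C_01
Cofactor C_01 = 10
Want det = 0: 10 + (v - 6) * 10 = 0
  (v - 6) = -10 / 10 = -1
  v = 6 + (-1) = 5

Answer: 5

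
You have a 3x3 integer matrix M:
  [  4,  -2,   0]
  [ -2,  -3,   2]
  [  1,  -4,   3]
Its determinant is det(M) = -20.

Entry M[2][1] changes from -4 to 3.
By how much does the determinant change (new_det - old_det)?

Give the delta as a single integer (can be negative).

Cofactor C_21 = -8
Entry delta = 3 - -4 = 7
Det delta = entry_delta * cofactor = 7 * -8 = -56

Answer: -56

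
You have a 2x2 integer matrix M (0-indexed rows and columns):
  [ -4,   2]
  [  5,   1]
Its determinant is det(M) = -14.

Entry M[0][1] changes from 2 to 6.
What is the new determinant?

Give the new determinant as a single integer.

Answer: -34

Derivation:
det is linear in row 0: changing M[0][1] by delta changes det by delta * cofactor(0,1).
Cofactor C_01 = (-1)^(0+1) * minor(0,1) = -5
Entry delta = 6 - 2 = 4
Det delta = 4 * -5 = -20
New det = -14 + -20 = -34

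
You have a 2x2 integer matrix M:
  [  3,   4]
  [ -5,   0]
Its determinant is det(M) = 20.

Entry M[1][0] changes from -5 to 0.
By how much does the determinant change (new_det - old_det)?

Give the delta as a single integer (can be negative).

Answer: -20

Derivation:
Cofactor C_10 = -4
Entry delta = 0 - -5 = 5
Det delta = entry_delta * cofactor = 5 * -4 = -20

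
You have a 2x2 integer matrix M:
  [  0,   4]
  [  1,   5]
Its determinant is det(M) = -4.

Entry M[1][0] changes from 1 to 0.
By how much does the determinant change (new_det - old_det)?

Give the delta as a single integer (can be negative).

Answer: 4

Derivation:
Cofactor C_10 = -4
Entry delta = 0 - 1 = -1
Det delta = entry_delta * cofactor = -1 * -4 = 4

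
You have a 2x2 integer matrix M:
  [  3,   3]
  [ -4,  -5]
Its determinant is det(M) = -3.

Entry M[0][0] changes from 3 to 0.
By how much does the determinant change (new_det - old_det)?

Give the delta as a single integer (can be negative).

Answer: 15

Derivation:
Cofactor C_00 = -5
Entry delta = 0 - 3 = -3
Det delta = entry_delta * cofactor = -3 * -5 = 15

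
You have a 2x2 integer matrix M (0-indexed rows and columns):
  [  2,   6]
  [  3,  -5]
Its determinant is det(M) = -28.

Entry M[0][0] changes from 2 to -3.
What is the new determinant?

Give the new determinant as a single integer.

det is linear in row 0: changing M[0][0] by delta changes det by delta * cofactor(0,0).
Cofactor C_00 = (-1)^(0+0) * minor(0,0) = -5
Entry delta = -3 - 2 = -5
Det delta = -5 * -5 = 25
New det = -28 + 25 = -3

Answer: -3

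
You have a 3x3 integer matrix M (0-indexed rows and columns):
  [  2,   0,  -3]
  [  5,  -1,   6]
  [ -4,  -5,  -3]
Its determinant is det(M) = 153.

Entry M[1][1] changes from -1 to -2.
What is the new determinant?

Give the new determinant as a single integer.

Answer: 171

Derivation:
det is linear in row 1: changing M[1][1] by delta changes det by delta * cofactor(1,1).
Cofactor C_11 = (-1)^(1+1) * minor(1,1) = -18
Entry delta = -2 - -1 = -1
Det delta = -1 * -18 = 18
New det = 153 + 18 = 171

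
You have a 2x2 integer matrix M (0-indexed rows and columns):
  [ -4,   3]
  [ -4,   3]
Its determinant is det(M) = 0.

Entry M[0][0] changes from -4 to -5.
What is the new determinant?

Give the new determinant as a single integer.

det is linear in row 0: changing M[0][0] by delta changes det by delta * cofactor(0,0).
Cofactor C_00 = (-1)^(0+0) * minor(0,0) = 3
Entry delta = -5 - -4 = -1
Det delta = -1 * 3 = -3
New det = 0 + -3 = -3

Answer: -3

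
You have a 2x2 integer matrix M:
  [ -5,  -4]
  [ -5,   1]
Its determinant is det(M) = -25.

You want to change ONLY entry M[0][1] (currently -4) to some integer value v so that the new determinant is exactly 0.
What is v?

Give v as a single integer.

Answer: 1

Derivation:
det is linear in entry M[0][1]: det = old_det + (v - -4) * C_01
Cofactor C_01 = 5
Want det = 0: -25 + (v - -4) * 5 = 0
  (v - -4) = 25 / 5 = 5
  v = -4 + (5) = 1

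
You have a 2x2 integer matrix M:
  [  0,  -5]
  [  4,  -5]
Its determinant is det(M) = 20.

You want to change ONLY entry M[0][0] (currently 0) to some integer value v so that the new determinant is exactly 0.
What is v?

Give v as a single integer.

det is linear in entry M[0][0]: det = old_det + (v - 0) * C_00
Cofactor C_00 = -5
Want det = 0: 20 + (v - 0) * -5 = 0
  (v - 0) = -20 / -5 = 4
  v = 0 + (4) = 4

Answer: 4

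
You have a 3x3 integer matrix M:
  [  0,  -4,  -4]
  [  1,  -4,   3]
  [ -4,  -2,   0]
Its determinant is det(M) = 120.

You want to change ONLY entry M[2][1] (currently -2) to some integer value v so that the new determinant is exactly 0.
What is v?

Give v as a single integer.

det is linear in entry M[2][1]: det = old_det + (v - -2) * C_21
Cofactor C_21 = -4
Want det = 0: 120 + (v - -2) * -4 = 0
  (v - -2) = -120 / -4 = 30
  v = -2 + (30) = 28

Answer: 28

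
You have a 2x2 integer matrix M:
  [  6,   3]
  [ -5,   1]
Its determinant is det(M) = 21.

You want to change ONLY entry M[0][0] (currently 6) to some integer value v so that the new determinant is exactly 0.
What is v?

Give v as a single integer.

det is linear in entry M[0][0]: det = old_det + (v - 6) * C_00
Cofactor C_00 = 1
Want det = 0: 21 + (v - 6) * 1 = 0
  (v - 6) = -21 / 1 = -21
  v = 6 + (-21) = -15

Answer: -15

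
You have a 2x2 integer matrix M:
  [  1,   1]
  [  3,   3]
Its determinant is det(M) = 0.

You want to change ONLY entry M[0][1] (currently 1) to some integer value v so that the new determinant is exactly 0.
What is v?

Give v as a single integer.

Answer: 1

Derivation:
det is linear in entry M[0][1]: det = old_det + (v - 1) * C_01
Cofactor C_01 = -3
Want det = 0: 0 + (v - 1) * -3 = 0
  (v - 1) = 0 / -3 = 0
  v = 1 + (0) = 1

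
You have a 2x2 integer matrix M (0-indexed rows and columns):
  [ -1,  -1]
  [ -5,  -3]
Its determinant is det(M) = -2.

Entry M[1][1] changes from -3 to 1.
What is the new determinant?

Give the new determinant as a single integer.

det is linear in row 1: changing M[1][1] by delta changes det by delta * cofactor(1,1).
Cofactor C_11 = (-1)^(1+1) * minor(1,1) = -1
Entry delta = 1 - -3 = 4
Det delta = 4 * -1 = -4
New det = -2 + -4 = -6

Answer: -6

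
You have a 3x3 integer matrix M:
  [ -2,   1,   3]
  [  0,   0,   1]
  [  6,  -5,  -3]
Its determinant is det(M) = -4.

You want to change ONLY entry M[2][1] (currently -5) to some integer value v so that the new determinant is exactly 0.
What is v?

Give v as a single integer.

Answer: -3

Derivation:
det is linear in entry M[2][1]: det = old_det + (v - -5) * C_21
Cofactor C_21 = 2
Want det = 0: -4 + (v - -5) * 2 = 0
  (v - -5) = 4 / 2 = 2
  v = -5 + (2) = -3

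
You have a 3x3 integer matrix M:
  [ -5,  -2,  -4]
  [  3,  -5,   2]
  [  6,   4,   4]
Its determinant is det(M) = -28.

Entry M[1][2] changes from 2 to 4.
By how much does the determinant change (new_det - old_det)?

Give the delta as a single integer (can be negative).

Cofactor C_12 = 8
Entry delta = 4 - 2 = 2
Det delta = entry_delta * cofactor = 2 * 8 = 16

Answer: 16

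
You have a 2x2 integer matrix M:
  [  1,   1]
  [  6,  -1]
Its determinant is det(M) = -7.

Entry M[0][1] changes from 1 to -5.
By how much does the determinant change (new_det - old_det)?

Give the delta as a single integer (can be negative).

Answer: 36

Derivation:
Cofactor C_01 = -6
Entry delta = -5 - 1 = -6
Det delta = entry_delta * cofactor = -6 * -6 = 36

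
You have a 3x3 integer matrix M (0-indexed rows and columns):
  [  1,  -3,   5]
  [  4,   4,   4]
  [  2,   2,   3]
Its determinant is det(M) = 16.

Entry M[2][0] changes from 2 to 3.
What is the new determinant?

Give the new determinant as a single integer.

det is linear in row 2: changing M[2][0] by delta changes det by delta * cofactor(2,0).
Cofactor C_20 = (-1)^(2+0) * minor(2,0) = -32
Entry delta = 3 - 2 = 1
Det delta = 1 * -32 = -32
New det = 16 + -32 = -16

Answer: -16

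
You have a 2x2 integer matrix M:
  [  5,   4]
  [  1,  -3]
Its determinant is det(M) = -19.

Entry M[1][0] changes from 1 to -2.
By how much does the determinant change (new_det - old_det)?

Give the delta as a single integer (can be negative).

Answer: 12

Derivation:
Cofactor C_10 = -4
Entry delta = -2 - 1 = -3
Det delta = entry_delta * cofactor = -3 * -4 = 12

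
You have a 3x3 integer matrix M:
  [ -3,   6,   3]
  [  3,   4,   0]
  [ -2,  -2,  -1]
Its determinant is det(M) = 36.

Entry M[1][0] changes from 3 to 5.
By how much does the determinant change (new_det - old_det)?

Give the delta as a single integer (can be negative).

Answer: 0

Derivation:
Cofactor C_10 = 0
Entry delta = 5 - 3 = 2
Det delta = entry_delta * cofactor = 2 * 0 = 0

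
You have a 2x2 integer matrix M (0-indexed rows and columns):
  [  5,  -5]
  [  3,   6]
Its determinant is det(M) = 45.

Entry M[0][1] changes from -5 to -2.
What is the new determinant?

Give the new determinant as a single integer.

det is linear in row 0: changing M[0][1] by delta changes det by delta * cofactor(0,1).
Cofactor C_01 = (-1)^(0+1) * minor(0,1) = -3
Entry delta = -2 - -5 = 3
Det delta = 3 * -3 = -9
New det = 45 + -9 = 36

Answer: 36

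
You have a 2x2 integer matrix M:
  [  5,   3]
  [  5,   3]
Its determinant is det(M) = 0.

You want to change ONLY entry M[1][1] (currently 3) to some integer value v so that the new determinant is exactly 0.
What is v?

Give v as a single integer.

Answer: 3

Derivation:
det is linear in entry M[1][1]: det = old_det + (v - 3) * C_11
Cofactor C_11 = 5
Want det = 0: 0 + (v - 3) * 5 = 0
  (v - 3) = 0 / 5 = 0
  v = 3 + (0) = 3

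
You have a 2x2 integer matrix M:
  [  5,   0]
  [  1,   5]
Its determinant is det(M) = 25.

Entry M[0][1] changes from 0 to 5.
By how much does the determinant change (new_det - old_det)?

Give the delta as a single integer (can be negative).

Answer: -5

Derivation:
Cofactor C_01 = -1
Entry delta = 5 - 0 = 5
Det delta = entry_delta * cofactor = 5 * -1 = -5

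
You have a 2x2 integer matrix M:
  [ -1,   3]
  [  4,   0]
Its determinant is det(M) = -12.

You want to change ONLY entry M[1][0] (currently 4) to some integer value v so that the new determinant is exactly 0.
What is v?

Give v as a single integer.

Answer: 0

Derivation:
det is linear in entry M[1][0]: det = old_det + (v - 4) * C_10
Cofactor C_10 = -3
Want det = 0: -12 + (v - 4) * -3 = 0
  (v - 4) = 12 / -3 = -4
  v = 4 + (-4) = 0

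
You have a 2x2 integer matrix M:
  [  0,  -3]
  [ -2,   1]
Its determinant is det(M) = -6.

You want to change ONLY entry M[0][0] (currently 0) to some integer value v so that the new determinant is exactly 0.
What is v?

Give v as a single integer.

det is linear in entry M[0][0]: det = old_det + (v - 0) * C_00
Cofactor C_00 = 1
Want det = 0: -6 + (v - 0) * 1 = 0
  (v - 0) = 6 / 1 = 6
  v = 0 + (6) = 6

Answer: 6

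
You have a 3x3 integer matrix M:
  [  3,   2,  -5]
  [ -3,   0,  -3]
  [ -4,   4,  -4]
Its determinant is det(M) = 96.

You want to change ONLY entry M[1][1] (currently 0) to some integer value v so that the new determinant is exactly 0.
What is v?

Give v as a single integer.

Answer: 3

Derivation:
det is linear in entry M[1][1]: det = old_det + (v - 0) * C_11
Cofactor C_11 = -32
Want det = 0: 96 + (v - 0) * -32 = 0
  (v - 0) = -96 / -32 = 3
  v = 0 + (3) = 3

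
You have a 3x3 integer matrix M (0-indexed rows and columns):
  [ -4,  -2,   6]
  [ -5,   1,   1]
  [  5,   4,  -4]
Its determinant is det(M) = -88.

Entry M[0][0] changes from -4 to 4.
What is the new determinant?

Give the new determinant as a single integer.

det is linear in row 0: changing M[0][0] by delta changes det by delta * cofactor(0,0).
Cofactor C_00 = (-1)^(0+0) * minor(0,0) = -8
Entry delta = 4 - -4 = 8
Det delta = 8 * -8 = -64
New det = -88 + -64 = -152

Answer: -152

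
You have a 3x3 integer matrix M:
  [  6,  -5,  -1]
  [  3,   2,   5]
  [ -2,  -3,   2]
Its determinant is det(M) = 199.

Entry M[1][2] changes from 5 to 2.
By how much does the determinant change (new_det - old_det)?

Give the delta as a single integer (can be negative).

Answer: -84

Derivation:
Cofactor C_12 = 28
Entry delta = 2 - 5 = -3
Det delta = entry_delta * cofactor = -3 * 28 = -84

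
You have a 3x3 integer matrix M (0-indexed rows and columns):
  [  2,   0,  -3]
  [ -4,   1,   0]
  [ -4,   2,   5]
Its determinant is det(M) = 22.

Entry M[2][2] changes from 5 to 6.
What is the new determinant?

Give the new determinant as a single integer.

Answer: 24

Derivation:
det is linear in row 2: changing M[2][2] by delta changes det by delta * cofactor(2,2).
Cofactor C_22 = (-1)^(2+2) * minor(2,2) = 2
Entry delta = 6 - 5 = 1
Det delta = 1 * 2 = 2
New det = 22 + 2 = 24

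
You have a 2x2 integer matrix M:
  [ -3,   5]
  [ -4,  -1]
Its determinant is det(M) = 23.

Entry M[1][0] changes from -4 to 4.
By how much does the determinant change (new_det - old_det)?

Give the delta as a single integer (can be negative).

Answer: -40

Derivation:
Cofactor C_10 = -5
Entry delta = 4 - -4 = 8
Det delta = entry_delta * cofactor = 8 * -5 = -40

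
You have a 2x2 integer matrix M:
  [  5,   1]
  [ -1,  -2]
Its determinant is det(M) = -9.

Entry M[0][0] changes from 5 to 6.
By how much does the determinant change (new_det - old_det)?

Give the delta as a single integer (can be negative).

Cofactor C_00 = -2
Entry delta = 6 - 5 = 1
Det delta = entry_delta * cofactor = 1 * -2 = -2

Answer: -2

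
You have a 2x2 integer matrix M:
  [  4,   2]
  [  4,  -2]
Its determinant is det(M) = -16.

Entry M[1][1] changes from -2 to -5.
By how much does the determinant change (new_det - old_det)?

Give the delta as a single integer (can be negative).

Answer: -12

Derivation:
Cofactor C_11 = 4
Entry delta = -5 - -2 = -3
Det delta = entry_delta * cofactor = -3 * 4 = -12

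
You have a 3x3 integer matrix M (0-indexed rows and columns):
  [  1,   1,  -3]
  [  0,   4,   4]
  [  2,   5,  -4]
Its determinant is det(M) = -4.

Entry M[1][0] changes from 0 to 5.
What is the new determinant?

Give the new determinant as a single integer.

Answer: -59

Derivation:
det is linear in row 1: changing M[1][0] by delta changes det by delta * cofactor(1,0).
Cofactor C_10 = (-1)^(1+0) * minor(1,0) = -11
Entry delta = 5 - 0 = 5
Det delta = 5 * -11 = -55
New det = -4 + -55 = -59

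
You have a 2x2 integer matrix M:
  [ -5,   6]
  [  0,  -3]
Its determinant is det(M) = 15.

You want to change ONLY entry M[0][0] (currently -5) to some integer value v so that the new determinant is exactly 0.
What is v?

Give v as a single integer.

Answer: 0

Derivation:
det is linear in entry M[0][0]: det = old_det + (v - -5) * C_00
Cofactor C_00 = -3
Want det = 0: 15 + (v - -5) * -3 = 0
  (v - -5) = -15 / -3 = 5
  v = -5 + (5) = 0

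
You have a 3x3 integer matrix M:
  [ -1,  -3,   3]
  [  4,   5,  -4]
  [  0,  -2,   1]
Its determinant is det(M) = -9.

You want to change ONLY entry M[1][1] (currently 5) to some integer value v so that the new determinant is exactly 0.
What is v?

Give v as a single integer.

Answer: -4

Derivation:
det is linear in entry M[1][1]: det = old_det + (v - 5) * C_11
Cofactor C_11 = -1
Want det = 0: -9 + (v - 5) * -1 = 0
  (v - 5) = 9 / -1 = -9
  v = 5 + (-9) = -4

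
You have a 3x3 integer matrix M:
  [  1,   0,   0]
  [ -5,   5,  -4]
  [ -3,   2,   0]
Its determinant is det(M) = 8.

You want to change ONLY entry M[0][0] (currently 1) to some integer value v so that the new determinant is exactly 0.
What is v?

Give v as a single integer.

det is linear in entry M[0][0]: det = old_det + (v - 1) * C_00
Cofactor C_00 = 8
Want det = 0: 8 + (v - 1) * 8 = 0
  (v - 1) = -8 / 8 = -1
  v = 1 + (-1) = 0

Answer: 0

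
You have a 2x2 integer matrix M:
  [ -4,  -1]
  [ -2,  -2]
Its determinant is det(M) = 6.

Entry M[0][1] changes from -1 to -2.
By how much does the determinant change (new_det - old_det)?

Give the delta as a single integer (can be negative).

Answer: -2

Derivation:
Cofactor C_01 = 2
Entry delta = -2 - -1 = -1
Det delta = entry_delta * cofactor = -1 * 2 = -2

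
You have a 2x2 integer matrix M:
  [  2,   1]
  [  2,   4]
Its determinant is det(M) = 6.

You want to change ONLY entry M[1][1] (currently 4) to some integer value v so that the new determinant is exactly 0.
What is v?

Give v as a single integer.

det is linear in entry M[1][1]: det = old_det + (v - 4) * C_11
Cofactor C_11 = 2
Want det = 0: 6 + (v - 4) * 2 = 0
  (v - 4) = -6 / 2 = -3
  v = 4 + (-3) = 1

Answer: 1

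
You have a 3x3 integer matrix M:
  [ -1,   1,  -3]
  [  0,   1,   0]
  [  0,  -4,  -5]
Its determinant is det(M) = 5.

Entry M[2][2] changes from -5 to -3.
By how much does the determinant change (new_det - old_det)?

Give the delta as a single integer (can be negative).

Cofactor C_22 = -1
Entry delta = -3 - -5 = 2
Det delta = entry_delta * cofactor = 2 * -1 = -2

Answer: -2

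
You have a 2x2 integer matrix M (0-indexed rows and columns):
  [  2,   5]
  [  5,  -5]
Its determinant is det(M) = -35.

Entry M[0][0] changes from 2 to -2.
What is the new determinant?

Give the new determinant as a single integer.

det is linear in row 0: changing M[0][0] by delta changes det by delta * cofactor(0,0).
Cofactor C_00 = (-1)^(0+0) * minor(0,0) = -5
Entry delta = -2 - 2 = -4
Det delta = -4 * -5 = 20
New det = -35 + 20 = -15

Answer: -15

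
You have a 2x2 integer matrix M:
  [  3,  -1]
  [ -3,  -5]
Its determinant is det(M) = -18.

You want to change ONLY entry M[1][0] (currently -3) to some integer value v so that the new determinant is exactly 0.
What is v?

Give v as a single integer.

Answer: 15

Derivation:
det is linear in entry M[1][0]: det = old_det + (v - -3) * C_10
Cofactor C_10 = 1
Want det = 0: -18 + (v - -3) * 1 = 0
  (v - -3) = 18 / 1 = 18
  v = -3 + (18) = 15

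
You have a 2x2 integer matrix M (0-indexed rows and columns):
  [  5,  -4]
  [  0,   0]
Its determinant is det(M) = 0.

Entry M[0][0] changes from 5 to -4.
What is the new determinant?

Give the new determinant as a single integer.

det is linear in row 0: changing M[0][0] by delta changes det by delta * cofactor(0,0).
Cofactor C_00 = (-1)^(0+0) * minor(0,0) = 0
Entry delta = -4 - 5 = -9
Det delta = -9 * 0 = 0
New det = 0 + 0 = 0

Answer: 0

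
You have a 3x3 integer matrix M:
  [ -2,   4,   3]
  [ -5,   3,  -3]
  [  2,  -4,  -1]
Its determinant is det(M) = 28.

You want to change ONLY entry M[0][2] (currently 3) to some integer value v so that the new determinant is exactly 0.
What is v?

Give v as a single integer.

det is linear in entry M[0][2]: det = old_det + (v - 3) * C_02
Cofactor C_02 = 14
Want det = 0: 28 + (v - 3) * 14 = 0
  (v - 3) = -28 / 14 = -2
  v = 3 + (-2) = 1

Answer: 1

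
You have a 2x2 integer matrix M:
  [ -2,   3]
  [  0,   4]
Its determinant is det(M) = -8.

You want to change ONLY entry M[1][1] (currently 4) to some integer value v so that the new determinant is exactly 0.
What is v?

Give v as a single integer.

Answer: 0

Derivation:
det is linear in entry M[1][1]: det = old_det + (v - 4) * C_11
Cofactor C_11 = -2
Want det = 0: -8 + (v - 4) * -2 = 0
  (v - 4) = 8 / -2 = -4
  v = 4 + (-4) = 0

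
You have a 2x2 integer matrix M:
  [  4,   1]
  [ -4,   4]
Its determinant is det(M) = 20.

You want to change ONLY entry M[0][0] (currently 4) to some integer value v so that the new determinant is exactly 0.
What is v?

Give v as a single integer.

Answer: -1

Derivation:
det is linear in entry M[0][0]: det = old_det + (v - 4) * C_00
Cofactor C_00 = 4
Want det = 0: 20 + (v - 4) * 4 = 0
  (v - 4) = -20 / 4 = -5
  v = 4 + (-5) = -1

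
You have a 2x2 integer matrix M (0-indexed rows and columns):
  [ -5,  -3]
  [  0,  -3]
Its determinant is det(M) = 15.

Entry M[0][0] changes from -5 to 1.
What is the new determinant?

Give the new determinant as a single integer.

det is linear in row 0: changing M[0][0] by delta changes det by delta * cofactor(0,0).
Cofactor C_00 = (-1)^(0+0) * minor(0,0) = -3
Entry delta = 1 - -5 = 6
Det delta = 6 * -3 = -18
New det = 15 + -18 = -3

Answer: -3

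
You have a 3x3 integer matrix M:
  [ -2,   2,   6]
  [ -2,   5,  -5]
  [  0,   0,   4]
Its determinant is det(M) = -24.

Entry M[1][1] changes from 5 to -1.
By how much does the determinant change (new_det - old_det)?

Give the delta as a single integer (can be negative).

Answer: 48

Derivation:
Cofactor C_11 = -8
Entry delta = -1 - 5 = -6
Det delta = entry_delta * cofactor = -6 * -8 = 48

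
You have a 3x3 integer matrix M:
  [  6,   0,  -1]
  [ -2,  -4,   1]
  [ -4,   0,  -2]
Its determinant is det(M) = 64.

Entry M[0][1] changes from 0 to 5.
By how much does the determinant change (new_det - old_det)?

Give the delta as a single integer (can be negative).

Answer: -40

Derivation:
Cofactor C_01 = -8
Entry delta = 5 - 0 = 5
Det delta = entry_delta * cofactor = 5 * -8 = -40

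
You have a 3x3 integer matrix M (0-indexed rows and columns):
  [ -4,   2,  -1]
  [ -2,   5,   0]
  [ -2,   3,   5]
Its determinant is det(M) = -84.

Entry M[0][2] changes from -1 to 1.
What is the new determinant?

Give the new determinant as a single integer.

Answer: -76

Derivation:
det is linear in row 0: changing M[0][2] by delta changes det by delta * cofactor(0,2).
Cofactor C_02 = (-1)^(0+2) * minor(0,2) = 4
Entry delta = 1 - -1 = 2
Det delta = 2 * 4 = 8
New det = -84 + 8 = -76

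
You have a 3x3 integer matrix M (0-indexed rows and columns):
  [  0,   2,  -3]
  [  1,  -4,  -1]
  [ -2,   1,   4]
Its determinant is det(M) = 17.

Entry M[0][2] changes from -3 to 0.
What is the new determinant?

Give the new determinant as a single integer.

Answer: -4

Derivation:
det is linear in row 0: changing M[0][2] by delta changes det by delta * cofactor(0,2).
Cofactor C_02 = (-1)^(0+2) * minor(0,2) = -7
Entry delta = 0 - -3 = 3
Det delta = 3 * -7 = -21
New det = 17 + -21 = -4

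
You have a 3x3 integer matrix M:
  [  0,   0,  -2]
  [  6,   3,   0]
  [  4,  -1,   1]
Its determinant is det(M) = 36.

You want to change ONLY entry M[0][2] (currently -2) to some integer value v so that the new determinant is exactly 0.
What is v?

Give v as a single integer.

det is linear in entry M[0][2]: det = old_det + (v - -2) * C_02
Cofactor C_02 = -18
Want det = 0: 36 + (v - -2) * -18 = 0
  (v - -2) = -36 / -18 = 2
  v = -2 + (2) = 0

Answer: 0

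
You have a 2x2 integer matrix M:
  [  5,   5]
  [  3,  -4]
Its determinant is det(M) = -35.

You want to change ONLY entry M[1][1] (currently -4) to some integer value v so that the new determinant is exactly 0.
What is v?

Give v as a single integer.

Answer: 3

Derivation:
det is linear in entry M[1][1]: det = old_det + (v - -4) * C_11
Cofactor C_11 = 5
Want det = 0: -35 + (v - -4) * 5 = 0
  (v - -4) = 35 / 5 = 7
  v = -4 + (7) = 3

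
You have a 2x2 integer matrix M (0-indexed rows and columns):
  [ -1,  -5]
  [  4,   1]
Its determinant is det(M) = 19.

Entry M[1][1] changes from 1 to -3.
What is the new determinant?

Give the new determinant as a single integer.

Answer: 23

Derivation:
det is linear in row 1: changing M[1][1] by delta changes det by delta * cofactor(1,1).
Cofactor C_11 = (-1)^(1+1) * minor(1,1) = -1
Entry delta = -3 - 1 = -4
Det delta = -4 * -1 = 4
New det = 19 + 4 = 23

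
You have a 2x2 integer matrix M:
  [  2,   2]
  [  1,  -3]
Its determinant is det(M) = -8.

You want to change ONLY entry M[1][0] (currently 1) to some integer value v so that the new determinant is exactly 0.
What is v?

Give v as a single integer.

Answer: -3

Derivation:
det is linear in entry M[1][0]: det = old_det + (v - 1) * C_10
Cofactor C_10 = -2
Want det = 0: -8 + (v - 1) * -2 = 0
  (v - 1) = 8 / -2 = -4
  v = 1 + (-4) = -3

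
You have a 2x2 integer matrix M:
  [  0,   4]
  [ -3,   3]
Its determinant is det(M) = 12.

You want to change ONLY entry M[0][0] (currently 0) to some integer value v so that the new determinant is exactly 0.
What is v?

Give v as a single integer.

det is linear in entry M[0][0]: det = old_det + (v - 0) * C_00
Cofactor C_00 = 3
Want det = 0: 12 + (v - 0) * 3 = 0
  (v - 0) = -12 / 3 = -4
  v = 0 + (-4) = -4

Answer: -4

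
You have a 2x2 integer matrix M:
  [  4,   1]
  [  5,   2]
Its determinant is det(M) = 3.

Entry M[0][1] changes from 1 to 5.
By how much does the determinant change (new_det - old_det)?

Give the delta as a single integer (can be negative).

Cofactor C_01 = -5
Entry delta = 5 - 1 = 4
Det delta = entry_delta * cofactor = 4 * -5 = -20

Answer: -20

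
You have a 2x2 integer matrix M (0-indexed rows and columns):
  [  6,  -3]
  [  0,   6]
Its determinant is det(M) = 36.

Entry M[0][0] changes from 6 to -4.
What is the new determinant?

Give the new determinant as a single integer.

det is linear in row 0: changing M[0][0] by delta changes det by delta * cofactor(0,0).
Cofactor C_00 = (-1)^(0+0) * minor(0,0) = 6
Entry delta = -4 - 6 = -10
Det delta = -10 * 6 = -60
New det = 36 + -60 = -24

Answer: -24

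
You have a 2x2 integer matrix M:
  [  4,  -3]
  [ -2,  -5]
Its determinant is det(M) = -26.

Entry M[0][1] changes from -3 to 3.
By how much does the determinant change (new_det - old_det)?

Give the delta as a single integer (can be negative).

Answer: 12

Derivation:
Cofactor C_01 = 2
Entry delta = 3 - -3 = 6
Det delta = entry_delta * cofactor = 6 * 2 = 12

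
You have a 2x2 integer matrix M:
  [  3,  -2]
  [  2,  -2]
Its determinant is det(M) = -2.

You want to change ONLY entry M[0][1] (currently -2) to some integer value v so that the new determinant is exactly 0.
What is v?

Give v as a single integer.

Answer: -3

Derivation:
det is linear in entry M[0][1]: det = old_det + (v - -2) * C_01
Cofactor C_01 = -2
Want det = 0: -2 + (v - -2) * -2 = 0
  (v - -2) = 2 / -2 = -1
  v = -2 + (-1) = -3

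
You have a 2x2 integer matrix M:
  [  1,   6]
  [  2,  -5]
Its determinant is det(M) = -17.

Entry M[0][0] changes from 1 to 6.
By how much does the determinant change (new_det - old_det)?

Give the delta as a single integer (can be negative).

Cofactor C_00 = -5
Entry delta = 6 - 1 = 5
Det delta = entry_delta * cofactor = 5 * -5 = -25

Answer: -25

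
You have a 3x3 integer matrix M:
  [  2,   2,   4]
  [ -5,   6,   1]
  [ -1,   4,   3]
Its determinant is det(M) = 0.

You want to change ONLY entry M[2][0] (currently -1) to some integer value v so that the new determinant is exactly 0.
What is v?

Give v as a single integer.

Answer: -1

Derivation:
det is linear in entry M[2][0]: det = old_det + (v - -1) * C_20
Cofactor C_20 = -22
Want det = 0: 0 + (v - -1) * -22 = 0
  (v - -1) = 0 / -22 = 0
  v = -1 + (0) = -1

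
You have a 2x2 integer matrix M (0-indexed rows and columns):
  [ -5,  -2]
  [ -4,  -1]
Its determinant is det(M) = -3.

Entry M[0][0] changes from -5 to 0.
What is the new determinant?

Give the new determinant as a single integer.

Answer: -8

Derivation:
det is linear in row 0: changing M[0][0] by delta changes det by delta * cofactor(0,0).
Cofactor C_00 = (-1)^(0+0) * minor(0,0) = -1
Entry delta = 0 - -5 = 5
Det delta = 5 * -1 = -5
New det = -3 + -5 = -8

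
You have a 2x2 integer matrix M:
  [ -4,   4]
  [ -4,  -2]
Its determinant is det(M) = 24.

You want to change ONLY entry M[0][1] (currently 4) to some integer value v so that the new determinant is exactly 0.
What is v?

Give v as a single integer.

Answer: -2

Derivation:
det is linear in entry M[0][1]: det = old_det + (v - 4) * C_01
Cofactor C_01 = 4
Want det = 0: 24 + (v - 4) * 4 = 0
  (v - 4) = -24 / 4 = -6
  v = 4 + (-6) = -2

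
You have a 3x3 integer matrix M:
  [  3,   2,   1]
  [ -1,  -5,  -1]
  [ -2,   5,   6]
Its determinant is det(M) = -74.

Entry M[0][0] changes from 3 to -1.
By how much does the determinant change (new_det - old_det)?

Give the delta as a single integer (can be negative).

Cofactor C_00 = -25
Entry delta = -1 - 3 = -4
Det delta = entry_delta * cofactor = -4 * -25 = 100

Answer: 100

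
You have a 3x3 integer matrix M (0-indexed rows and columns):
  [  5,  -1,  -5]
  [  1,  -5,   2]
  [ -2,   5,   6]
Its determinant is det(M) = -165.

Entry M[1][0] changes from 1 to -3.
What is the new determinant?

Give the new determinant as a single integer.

det is linear in row 1: changing M[1][0] by delta changes det by delta * cofactor(1,0).
Cofactor C_10 = (-1)^(1+0) * minor(1,0) = -19
Entry delta = -3 - 1 = -4
Det delta = -4 * -19 = 76
New det = -165 + 76 = -89

Answer: -89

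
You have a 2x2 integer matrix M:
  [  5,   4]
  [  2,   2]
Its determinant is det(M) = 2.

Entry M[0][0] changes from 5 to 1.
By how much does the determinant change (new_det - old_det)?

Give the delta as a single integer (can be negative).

Cofactor C_00 = 2
Entry delta = 1 - 5 = -4
Det delta = entry_delta * cofactor = -4 * 2 = -8

Answer: -8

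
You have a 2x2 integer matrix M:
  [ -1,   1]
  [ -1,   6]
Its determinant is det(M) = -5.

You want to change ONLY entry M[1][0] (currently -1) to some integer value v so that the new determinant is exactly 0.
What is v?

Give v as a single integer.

Answer: -6

Derivation:
det is linear in entry M[1][0]: det = old_det + (v - -1) * C_10
Cofactor C_10 = -1
Want det = 0: -5 + (v - -1) * -1 = 0
  (v - -1) = 5 / -1 = -5
  v = -1 + (-5) = -6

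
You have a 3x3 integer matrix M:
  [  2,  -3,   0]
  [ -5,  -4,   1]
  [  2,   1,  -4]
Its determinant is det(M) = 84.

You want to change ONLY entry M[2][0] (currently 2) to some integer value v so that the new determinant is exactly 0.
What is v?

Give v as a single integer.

Answer: 30

Derivation:
det is linear in entry M[2][0]: det = old_det + (v - 2) * C_20
Cofactor C_20 = -3
Want det = 0: 84 + (v - 2) * -3 = 0
  (v - 2) = -84 / -3 = 28
  v = 2 + (28) = 30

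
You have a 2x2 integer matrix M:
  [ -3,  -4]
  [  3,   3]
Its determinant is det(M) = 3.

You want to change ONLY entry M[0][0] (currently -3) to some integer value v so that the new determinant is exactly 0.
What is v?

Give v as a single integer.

Answer: -4

Derivation:
det is linear in entry M[0][0]: det = old_det + (v - -3) * C_00
Cofactor C_00 = 3
Want det = 0: 3 + (v - -3) * 3 = 0
  (v - -3) = -3 / 3 = -1
  v = -3 + (-1) = -4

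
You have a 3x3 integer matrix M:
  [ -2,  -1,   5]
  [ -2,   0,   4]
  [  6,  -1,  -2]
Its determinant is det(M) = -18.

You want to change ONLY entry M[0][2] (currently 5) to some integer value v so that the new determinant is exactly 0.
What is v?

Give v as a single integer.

det is linear in entry M[0][2]: det = old_det + (v - 5) * C_02
Cofactor C_02 = 2
Want det = 0: -18 + (v - 5) * 2 = 0
  (v - 5) = 18 / 2 = 9
  v = 5 + (9) = 14

Answer: 14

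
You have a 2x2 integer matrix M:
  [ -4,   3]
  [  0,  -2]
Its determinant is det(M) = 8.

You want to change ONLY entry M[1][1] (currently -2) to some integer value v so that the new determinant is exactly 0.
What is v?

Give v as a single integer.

Answer: 0

Derivation:
det is linear in entry M[1][1]: det = old_det + (v - -2) * C_11
Cofactor C_11 = -4
Want det = 0: 8 + (v - -2) * -4 = 0
  (v - -2) = -8 / -4 = 2
  v = -2 + (2) = 0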